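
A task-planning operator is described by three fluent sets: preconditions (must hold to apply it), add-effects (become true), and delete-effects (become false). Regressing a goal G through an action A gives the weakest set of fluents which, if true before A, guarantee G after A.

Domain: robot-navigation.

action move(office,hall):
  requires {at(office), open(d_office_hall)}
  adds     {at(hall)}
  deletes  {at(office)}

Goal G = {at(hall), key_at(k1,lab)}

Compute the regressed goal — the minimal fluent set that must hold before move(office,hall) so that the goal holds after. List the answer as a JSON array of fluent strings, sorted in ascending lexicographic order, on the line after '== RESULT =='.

Regress:
  G ∩ del = {}  (empty — regression defined)
  G \ add = {at(hall), key_at(k1,lab)} \ {at(hall)} = {key_at(k1,lab)}
  ∪ pre   = {key_at(k1,lab)} ∪ {at(office), open(d_office_hall)}
          = {at(office), key_at(k1,lab), open(d_office_hall)}

== RESULT ==
["at(office)", "key_at(k1,lab)", "open(d_office_hall)"]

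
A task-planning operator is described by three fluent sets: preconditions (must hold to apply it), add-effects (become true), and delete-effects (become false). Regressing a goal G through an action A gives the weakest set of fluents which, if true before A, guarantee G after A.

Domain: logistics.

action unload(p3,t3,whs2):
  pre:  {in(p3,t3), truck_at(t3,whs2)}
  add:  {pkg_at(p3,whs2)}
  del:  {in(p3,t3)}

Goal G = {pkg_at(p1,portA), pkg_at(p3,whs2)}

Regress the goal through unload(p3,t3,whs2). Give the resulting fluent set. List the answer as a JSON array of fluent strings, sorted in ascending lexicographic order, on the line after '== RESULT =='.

Regress:
  G ∩ del = {}  (empty — regression defined)
  G \ add = {pkg_at(p1,portA), pkg_at(p3,whs2)} \ {pkg_at(p3,whs2)} = {pkg_at(p1,portA)}
  ∪ pre   = {pkg_at(p1,portA)} ∪ {in(p3,t3), truck_at(t3,whs2)}
          = {in(p3,t3), pkg_at(p1,portA), truck_at(t3,whs2)}

== RESULT ==
["in(p3,t3)", "pkg_at(p1,portA)", "truck_at(t3,whs2)"]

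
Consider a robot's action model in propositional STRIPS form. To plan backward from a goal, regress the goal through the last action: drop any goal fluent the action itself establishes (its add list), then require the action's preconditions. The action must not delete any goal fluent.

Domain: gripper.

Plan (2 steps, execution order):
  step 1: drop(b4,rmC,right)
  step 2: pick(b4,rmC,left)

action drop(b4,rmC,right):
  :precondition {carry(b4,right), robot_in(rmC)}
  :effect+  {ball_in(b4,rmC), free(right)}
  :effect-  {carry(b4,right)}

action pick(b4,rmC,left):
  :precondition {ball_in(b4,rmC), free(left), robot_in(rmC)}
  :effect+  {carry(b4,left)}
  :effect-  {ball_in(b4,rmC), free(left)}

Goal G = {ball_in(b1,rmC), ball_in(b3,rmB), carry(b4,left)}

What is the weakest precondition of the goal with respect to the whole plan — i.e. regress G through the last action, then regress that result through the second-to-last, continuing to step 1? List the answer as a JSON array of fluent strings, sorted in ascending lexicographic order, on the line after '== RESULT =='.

Regress step by step:
  through step 2 (pick(b4,rmC,left)): drop {carry(b4,left)}, keep {ball_in(b1,rmC), ball_in(b3,rmB)}, require {ball_in(b4,rmC), free(left), robot_in(rmC)}
    → {ball_in(b1,rmC), ball_in(b3,rmB), ball_in(b4,rmC), free(left), robot_in(rmC)}
  through step 1 (drop(b4,rmC,right)): drop {ball_in(b4,rmC)}, keep {ball_in(b1,rmC), ball_in(b3,rmB), free(left), robot_in(rmC)}, require {carry(b4,right), robot_in(rmC)}
    → {ball_in(b1,rmC), ball_in(b3,rmB), carry(b4,right), free(left), robot_in(rmC)}

== RESULT ==
["ball_in(b1,rmC)", "ball_in(b3,rmB)", "carry(b4,right)", "free(left)", "robot_in(rmC)"]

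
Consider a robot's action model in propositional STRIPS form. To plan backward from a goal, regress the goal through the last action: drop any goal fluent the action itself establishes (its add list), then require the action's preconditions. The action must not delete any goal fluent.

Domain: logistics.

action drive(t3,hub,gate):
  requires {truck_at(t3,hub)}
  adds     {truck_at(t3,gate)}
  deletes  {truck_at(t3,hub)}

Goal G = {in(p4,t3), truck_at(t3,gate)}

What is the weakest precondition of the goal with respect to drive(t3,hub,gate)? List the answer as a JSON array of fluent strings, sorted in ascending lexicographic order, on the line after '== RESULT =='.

Compute (G \ add) ∪ pre:
  G ∩ del = {}  (empty — regression defined)
  G \ add = {in(p4,t3), truck_at(t3,gate)} \ {truck_at(t3,gate)} = {in(p4,t3)}
  ∪ pre   = {in(p4,t3)} ∪ {truck_at(t3,hub)}
          = {in(p4,t3), truck_at(t3,hub)}

== RESULT ==
["in(p4,t3)", "truck_at(t3,hub)"]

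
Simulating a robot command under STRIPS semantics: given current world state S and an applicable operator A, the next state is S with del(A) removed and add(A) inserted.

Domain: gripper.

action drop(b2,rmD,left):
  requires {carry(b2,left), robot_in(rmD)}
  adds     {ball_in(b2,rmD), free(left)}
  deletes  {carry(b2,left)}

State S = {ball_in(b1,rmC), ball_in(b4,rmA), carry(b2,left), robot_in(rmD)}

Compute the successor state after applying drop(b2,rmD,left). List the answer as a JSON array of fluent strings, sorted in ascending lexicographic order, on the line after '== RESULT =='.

Progress:
  pre ⊆ S: {carry(b2,left), robot_in(rmD)} ⊆ S  — applicable
  S \ del = {ball_in(b1,rmC), ball_in(b4,rmA), robot_in(rmD)}
  ∪ add   = {ball_in(b1,rmC), ball_in(b2,rmD), ball_in(b4,rmA), free(left), robot_in(rmD)}

== RESULT ==
["ball_in(b1,rmC)", "ball_in(b2,rmD)", "ball_in(b4,rmA)", "free(left)", "robot_in(rmD)"]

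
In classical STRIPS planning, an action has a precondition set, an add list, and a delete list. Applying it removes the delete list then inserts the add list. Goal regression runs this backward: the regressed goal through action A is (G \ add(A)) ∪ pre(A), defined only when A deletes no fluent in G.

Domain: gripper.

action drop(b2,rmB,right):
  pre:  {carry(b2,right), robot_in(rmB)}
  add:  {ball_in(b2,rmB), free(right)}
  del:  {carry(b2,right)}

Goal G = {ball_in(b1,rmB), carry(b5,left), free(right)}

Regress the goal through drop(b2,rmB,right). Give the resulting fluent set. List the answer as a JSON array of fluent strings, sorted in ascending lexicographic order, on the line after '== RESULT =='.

Compute (G \ add) ∪ pre:
  G ∩ del = {}  (empty — regression defined)
  G \ add = {ball_in(b1,rmB), carry(b5,left), free(right)} \ {ball_in(b2,rmB), free(right)} = {ball_in(b1,rmB), carry(b5,left)}
  ∪ pre   = {ball_in(b1,rmB), carry(b5,left)} ∪ {carry(b2,right), robot_in(rmB)}
          = {ball_in(b1,rmB), carry(b2,right), carry(b5,left), robot_in(rmB)}

== RESULT ==
["ball_in(b1,rmB)", "carry(b2,right)", "carry(b5,left)", "robot_in(rmB)"]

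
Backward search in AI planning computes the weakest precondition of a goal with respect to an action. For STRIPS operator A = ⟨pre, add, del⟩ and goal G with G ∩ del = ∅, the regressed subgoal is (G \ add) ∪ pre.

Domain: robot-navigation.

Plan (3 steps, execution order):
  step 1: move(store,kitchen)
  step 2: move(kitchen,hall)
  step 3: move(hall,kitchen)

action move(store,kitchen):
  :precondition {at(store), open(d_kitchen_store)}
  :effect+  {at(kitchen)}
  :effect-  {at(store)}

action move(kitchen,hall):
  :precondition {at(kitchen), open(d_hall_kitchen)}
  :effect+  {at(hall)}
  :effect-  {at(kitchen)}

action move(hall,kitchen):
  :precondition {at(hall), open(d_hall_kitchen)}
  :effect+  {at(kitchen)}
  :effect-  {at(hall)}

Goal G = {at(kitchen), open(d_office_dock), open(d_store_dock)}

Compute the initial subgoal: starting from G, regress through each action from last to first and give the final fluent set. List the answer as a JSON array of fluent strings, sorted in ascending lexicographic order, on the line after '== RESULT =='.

Regress step by step:
  through step 3 (move(hall,kitchen)): drop {at(kitchen)}, keep {open(d_office_dock), open(d_store_dock)}, require {at(hall), open(d_hall_kitchen)}
    → {at(hall), open(d_hall_kitchen), open(d_office_dock), open(d_store_dock)}
  through step 2 (move(kitchen,hall)): drop {at(hall)}, keep {open(d_hall_kitchen), open(d_office_dock), open(d_store_dock)}, require {at(kitchen), open(d_hall_kitchen)}
    → {at(kitchen), open(d_hall_kitchen), open(d_office_dock), open(d_store_dock)}
  through step 1 (move(store,kitchen)): drop {at(kitchen)}, keep {open(d_hall_kitchen), open(d_office_dock), open(d_store_dock)}, require {at(store), open(d_kitchen_store)}
    → {at(store), open(d_hall_kitchen), open(d_kitchen_store), open(d_office_dock), open(d_store_dock)}

== RESULT ==
["at(store)", "open(d_hall_kitchen)", "open(d_kitchen_store)", "open(d_office_dock)", "open(d_store_dock)"]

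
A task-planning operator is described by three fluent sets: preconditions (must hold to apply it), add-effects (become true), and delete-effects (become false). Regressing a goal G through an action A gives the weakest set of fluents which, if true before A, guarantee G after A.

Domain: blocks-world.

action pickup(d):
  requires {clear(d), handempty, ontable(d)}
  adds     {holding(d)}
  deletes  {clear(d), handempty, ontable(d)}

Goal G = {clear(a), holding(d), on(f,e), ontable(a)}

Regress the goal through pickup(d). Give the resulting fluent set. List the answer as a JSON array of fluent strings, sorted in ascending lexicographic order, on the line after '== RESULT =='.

Compute (G \ add) ∪ pre:
  G ∩ del = {}  (empty — regression defined)
  G \ add = {clear(a), holding(d), on(f,e), ontable(a)} \ {holding(d)} = {clear(a), on(f,e), ontable(a)}
  ∪ pre   = {clear(a), on(f,e), ontable(a)} ∪ {clear(d), handempty, ontable(d)}
          = {clear(a), clear(d), handempty, on(f,e), ontable(a), ontable(d)}

== RESULT ==
["clear(a)", "clear(d)", "handempty", "on(f,e)", "ontable(a)", "ontable(d)"]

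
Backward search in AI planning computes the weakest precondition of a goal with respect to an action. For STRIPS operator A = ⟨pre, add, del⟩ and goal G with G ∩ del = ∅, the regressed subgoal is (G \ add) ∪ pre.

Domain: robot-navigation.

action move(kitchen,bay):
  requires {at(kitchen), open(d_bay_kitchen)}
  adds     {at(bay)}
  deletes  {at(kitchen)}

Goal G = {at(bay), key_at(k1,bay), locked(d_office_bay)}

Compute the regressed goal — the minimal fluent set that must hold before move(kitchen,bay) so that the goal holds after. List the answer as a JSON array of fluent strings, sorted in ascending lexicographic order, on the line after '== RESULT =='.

Compute (G \ add) ∪ pre:
  G ∩ del = {}  (empty — regression defined)
  G \ add = {at(bay), key_at(k1,bay), locked(d_office_bay)} \ {at(bay)} = {key_at(k1,bay), locked(d_office_bay)}
  ∪ pre   = {key_at(k1,bay), locked(d_office_bay)} ∪ {at(kitchen), open(d_bay_kitchen)}
          = {at(kitchen), key_at(k1,bay), locked(d_office_bay), open(d_bay_kitchen)}

== RESULT ==
["at(kitchen)", "key_at(k1,bay)", "locked(d_office_bay)", "open(d_bay_kitchen)"]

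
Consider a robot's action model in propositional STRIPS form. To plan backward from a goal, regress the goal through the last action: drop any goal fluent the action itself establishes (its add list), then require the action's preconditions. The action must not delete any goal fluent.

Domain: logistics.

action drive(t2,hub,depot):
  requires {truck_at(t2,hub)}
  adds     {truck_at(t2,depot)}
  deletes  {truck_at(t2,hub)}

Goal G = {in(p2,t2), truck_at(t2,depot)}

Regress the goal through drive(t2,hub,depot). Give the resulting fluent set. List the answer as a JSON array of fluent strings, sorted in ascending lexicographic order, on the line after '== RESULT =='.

Compute (G \ add) ∪ pre:
  G ∩ del = {}  (empty — regression defined)
  G \ add = {in(p2,t2), truck_at(t2,depot)} \ {truck_at(t2,depot)} = {in(p2,t2)}
  ∪ pre   = {in(p2,t2)} ∪ {truck_at(t2,hub)}
          = {in(p2,t2), truck_at(t2,hub)}

== RESULT ==
["in(p2,t2)", "truck_at(t2,hub)"]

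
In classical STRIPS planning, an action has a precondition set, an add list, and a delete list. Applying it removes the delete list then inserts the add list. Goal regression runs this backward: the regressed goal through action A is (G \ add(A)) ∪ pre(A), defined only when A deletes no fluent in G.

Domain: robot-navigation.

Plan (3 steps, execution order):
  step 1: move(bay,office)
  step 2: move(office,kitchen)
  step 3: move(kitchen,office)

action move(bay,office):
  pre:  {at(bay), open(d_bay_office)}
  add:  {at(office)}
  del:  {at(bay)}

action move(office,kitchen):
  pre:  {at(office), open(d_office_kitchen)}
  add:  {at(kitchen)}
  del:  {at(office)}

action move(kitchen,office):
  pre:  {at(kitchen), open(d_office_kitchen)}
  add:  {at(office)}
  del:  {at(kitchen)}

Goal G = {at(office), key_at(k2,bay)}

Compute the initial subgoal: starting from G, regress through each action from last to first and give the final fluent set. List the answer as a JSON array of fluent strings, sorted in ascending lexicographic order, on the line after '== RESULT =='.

Regress step by step:
  through step 3 (move(kitchen,office)): drop {at(office)}, keep {key_at(k2,bay)}, require {at(kitchen), open(d_office_kitchen)}
    → {at(kitchen), key_at(k2,bay), open(d_office_kitchen)}
  through step 2 (move(office,kitchen)): drop {at(kitchen)}, keep {key_at(k2,bay), open(d_office_kitchen)}, require {at(office), open(d_office_kitchen)}
    → {at(office), key_at(k2,bay), open(d_office_kitchen)}
  through step 1 (move(bay,office)): drop {at(office)}, keep {key_at(k2,bay), open(d_office_kitchen)}, require {at(bay), open(d_bay_office)}
    → {at(bay), key_at(k2,bay), open(d_bay_office), open(d_office_kitchen)}

== RESULT ==
["at(bay)", "key_at(k2,bay)", "open(d_bay_office)", "open(d_office_kitchen)"]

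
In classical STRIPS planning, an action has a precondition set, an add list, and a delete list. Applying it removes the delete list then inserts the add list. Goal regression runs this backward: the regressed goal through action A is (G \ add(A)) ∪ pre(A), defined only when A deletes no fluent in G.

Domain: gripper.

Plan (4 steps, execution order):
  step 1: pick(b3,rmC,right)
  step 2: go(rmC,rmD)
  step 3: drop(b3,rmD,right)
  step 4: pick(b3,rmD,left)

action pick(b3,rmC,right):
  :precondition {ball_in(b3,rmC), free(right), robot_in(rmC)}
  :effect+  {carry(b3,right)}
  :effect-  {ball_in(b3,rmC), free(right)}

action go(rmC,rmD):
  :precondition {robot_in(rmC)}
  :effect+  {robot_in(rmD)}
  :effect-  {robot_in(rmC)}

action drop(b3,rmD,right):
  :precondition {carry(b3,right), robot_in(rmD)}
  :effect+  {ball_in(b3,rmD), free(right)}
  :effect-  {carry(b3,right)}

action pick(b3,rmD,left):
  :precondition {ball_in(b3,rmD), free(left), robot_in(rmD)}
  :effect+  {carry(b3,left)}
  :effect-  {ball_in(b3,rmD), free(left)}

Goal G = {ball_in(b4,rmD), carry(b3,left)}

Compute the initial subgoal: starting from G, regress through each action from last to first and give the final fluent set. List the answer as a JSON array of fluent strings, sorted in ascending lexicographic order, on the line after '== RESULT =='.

Work backward from the goal:
  through step 4 (pick(b3,rmD,left)): drop {carry(b3,left)}, keep {ball_in(b4,rmD)}, require {ball_in(b3,rmD), free(left), robot_in(rmD)}
    → {ball_in(b3,rmD), ball_in(b4,rmD), free(left), robot_in(rmD)}
  through step 3 (drop(b3,rmD,right)): drop {ball_in(b3,rmD)}, keep {ball_in(b4,rmD), free(left), robot_in(rmD)}, require {carry(b3,right), robot_in(rmD)}
    → {ball_in(b4,rmD), carry(b3,right), free(left), robot_in(rmD)}
  through step 2 (go(rmC,rmD)): drop {robot_in(rmD)}, keep {ball_in(b4,rmD), carry(b3,right), free(left)}, require {robot_in(rmC)}
    → {ball_in(b4,rmD), carry(b3,right), free(left), robot_in(rmC)}
  through step 1 (pick(b3,rmC,right)): drop {carry(b3,right)}, keep {ball_in(b4,rmD), free(left), robot_in(rmC)}, require {ball_in(b3,rmC), free(right), robot_in(rmC)}
    → {ball_in(b3,rmC), ball_in(b4,rmD), free(left), free(right), robot_in(rmC)}

== RESULT ==
["ball_in(b3,rmC)", "ball_in(b4,rmD)", "free(left)", "free(right)", "robot_in(rmC)"]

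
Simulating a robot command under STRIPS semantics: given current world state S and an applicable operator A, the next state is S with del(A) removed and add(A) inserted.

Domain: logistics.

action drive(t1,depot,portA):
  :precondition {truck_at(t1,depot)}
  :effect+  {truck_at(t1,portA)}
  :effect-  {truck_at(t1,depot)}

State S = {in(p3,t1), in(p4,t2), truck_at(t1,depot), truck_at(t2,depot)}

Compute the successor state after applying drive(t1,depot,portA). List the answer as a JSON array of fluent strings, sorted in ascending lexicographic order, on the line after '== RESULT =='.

Compute (S \ del) ∪ add:
  pre ⊆ S: {truck_at(t1,depot)} ⊆ S  — applicable
  S \ del = {in(p3,t1), in(p4,t2), truck_at(t2,depot)}
  ∪ add   = {in(p3,t1), in(p4,t2), truck_at(t1,portA), truck_at(t2,depot)}

== RESULT ==
["in(p3,t1)", "in(p4,t2)", "truck_at(t1,portA)", "truck_at(t2,depot)"]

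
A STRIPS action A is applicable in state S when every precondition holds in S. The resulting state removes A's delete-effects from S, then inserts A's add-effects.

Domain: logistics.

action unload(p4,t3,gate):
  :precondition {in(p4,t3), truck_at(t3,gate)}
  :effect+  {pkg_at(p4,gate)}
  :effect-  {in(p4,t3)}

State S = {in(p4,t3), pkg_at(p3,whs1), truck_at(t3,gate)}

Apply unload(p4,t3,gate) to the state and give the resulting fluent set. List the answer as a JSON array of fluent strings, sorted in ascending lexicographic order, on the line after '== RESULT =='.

Progress:
  pre ⊆ S: {in(p4,t3), truck_at(t3,gate)} ⊆ S  — applicable
  S \ del = {pkg_at(p3,whs1), truck_at(t3,gate)}
  ∪ add   = {pkg_at(p3,whs1), pkg_at(p4,gate), truck_at(t3,gate)}

== RESULT ==
["pkg_at(p3,whs1)", "pkg_at(p4,gate)", "truck_at(t3,gate)"]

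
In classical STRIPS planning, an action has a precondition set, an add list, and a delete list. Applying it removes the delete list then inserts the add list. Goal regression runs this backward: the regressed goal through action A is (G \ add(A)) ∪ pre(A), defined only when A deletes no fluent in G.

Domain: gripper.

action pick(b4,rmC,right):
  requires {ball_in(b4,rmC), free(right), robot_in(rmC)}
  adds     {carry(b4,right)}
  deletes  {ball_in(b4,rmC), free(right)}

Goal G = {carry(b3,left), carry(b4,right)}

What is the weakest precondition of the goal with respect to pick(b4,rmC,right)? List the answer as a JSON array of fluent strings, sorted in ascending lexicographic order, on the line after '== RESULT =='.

Regress:
  G ∩ del = {}  (empty — regression defined)
  G \ add = {carry(b3,left), carry(b4,right)} \ {carry(b4,right)} = {carry(b3,left)}
  ∪ pre   = {carry(b3,left)} ∪ {ball_in(b4,rmC), free(right), robot_in(rmC)}
          = {ball_in(b4,rmC), carry(b3,left), free(right), robot_in(rmC)}

== RESULT ==
["ball_in(b4,rmC)", "carry(b3,left)", "free(right)", "robot_in(rmC)"]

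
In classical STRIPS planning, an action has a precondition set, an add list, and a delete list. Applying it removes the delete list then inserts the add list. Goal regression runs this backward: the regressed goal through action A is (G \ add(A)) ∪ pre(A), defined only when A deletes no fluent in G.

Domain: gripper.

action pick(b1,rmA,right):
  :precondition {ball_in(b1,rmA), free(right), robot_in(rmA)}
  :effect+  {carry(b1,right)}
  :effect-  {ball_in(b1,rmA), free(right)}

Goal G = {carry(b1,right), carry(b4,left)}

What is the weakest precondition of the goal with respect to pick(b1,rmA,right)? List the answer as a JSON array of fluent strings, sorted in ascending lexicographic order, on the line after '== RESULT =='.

Compute (G \ add) ∪ pre:
  G ∩ del = {}  (empty — regression defined)
  G \ add = {carry(b1,right), carry(b4,left)} \ {carry(b1,right)} = {carry(b4,left)}
  ∪ pre   = {carry(b4,left)} ∪ {ball_in(b1,rmA), free(right), robot_in(rmA)}
          = {ball_in(b1,rmA), carry(b4,left), free(right), robot_in(rmA)}

== RESULT ==
["ball_in(b1,rmA)", "carry(b4,left)", "free(right)", "robot_in(rmA)"]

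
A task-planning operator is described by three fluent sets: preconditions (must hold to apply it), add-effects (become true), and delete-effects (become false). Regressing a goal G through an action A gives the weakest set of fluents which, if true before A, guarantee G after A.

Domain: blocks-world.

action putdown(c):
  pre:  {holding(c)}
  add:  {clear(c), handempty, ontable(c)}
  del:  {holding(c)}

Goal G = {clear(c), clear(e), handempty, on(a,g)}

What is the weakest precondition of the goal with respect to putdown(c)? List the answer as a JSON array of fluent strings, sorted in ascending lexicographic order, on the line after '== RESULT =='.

Compute (G \ add) ∪ pre:
  G ∩ del = {}  (empty — regression defined)
  G \ add = {clear(c), clear(e), handempty, on(a,g)} \ {clear(c), handempty, ontable(c)} = {clear(e), on(a,g)}
  ∪ pre   = {clear(e), on(a,g)} ∪ {holding(c)}
          = {clear(e), holding(c), on(a,g)}

== RESULT ==
["clear(e)", "holding(c)", "on(a,g)"]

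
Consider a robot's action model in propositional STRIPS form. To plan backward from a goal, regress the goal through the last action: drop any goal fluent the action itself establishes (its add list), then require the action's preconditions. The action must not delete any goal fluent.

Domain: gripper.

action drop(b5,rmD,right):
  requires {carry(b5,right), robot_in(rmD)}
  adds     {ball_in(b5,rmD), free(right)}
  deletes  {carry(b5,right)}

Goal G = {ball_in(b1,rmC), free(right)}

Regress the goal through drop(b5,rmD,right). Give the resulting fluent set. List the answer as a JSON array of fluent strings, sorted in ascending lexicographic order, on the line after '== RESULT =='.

Regress:
  G ∩ del = {}  (empty — regression defined)
  G \ add = {ball_in(b1,rmC), free(right)} \ {ball_in(b5,rmD), free(right)} = {ball_in(b1,rmC)}
  ∪ pre   = {ball_in(b1,rmC)} ∪ {carry(b5,right), robot_in(rmD)}
          = {ball_in(b1,rmC), carry(b5,right), robot_in(rmD)}

== RESULT ==
["ball_in(b1,rmC)", "carry(b5,right)", "robot_in(rmD)"]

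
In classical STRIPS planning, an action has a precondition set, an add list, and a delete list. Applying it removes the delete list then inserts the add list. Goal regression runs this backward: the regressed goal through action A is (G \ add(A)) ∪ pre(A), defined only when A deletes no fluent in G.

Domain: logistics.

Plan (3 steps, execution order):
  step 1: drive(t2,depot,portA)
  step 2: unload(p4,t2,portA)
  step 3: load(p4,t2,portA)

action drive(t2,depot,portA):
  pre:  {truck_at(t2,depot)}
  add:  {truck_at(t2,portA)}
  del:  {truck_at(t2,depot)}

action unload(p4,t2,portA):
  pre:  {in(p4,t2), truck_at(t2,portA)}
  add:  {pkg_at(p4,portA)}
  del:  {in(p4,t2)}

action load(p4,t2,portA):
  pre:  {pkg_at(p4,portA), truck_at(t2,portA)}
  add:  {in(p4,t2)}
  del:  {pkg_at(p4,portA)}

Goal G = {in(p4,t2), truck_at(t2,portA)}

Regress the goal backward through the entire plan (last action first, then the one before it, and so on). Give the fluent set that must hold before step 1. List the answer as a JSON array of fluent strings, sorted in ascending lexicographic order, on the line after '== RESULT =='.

Work backward from the goal:
  through step 3 (load(p4,t2,portA)): drop {in(p4,t2)}, keep {truck_at(t2,portA)}, require {pkg_at(p4,portA), truck_at(t2,portA)}
    → {pkg_at(p4,portA), truck_at(t2,portA)}
  through step 2 (unload(p4,t2,portA)): drop {pkg_at(p4,portA)}, keep {truck_at(t2,portA)}, require {in(p4,t2), truck_at(t2,portA)}
    → {in(p4,t2), truck_at(t2,portA)}
  through step 1 (drive(t2,depot,portA)): drop {truck_at(t2,portA)}, keep {in(p4,t2)}, require {truck_at(t2,depot)}
    → {in(p4,t2), truck_at(t2,depot)}

== RESULT ==
["in(p4,t2)", "truck_at(t2,depot)"]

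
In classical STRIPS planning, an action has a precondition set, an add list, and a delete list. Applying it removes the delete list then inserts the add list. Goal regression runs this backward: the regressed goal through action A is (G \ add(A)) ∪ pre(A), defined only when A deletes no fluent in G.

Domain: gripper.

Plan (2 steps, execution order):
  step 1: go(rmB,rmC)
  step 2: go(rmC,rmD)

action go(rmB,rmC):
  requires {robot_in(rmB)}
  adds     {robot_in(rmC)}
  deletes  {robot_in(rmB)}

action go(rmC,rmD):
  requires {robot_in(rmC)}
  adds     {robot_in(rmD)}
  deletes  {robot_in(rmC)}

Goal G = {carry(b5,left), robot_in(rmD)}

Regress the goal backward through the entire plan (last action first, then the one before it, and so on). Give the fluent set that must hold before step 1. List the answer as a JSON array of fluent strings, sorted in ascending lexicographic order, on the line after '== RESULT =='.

Work backward from the goal:
  through step 2 (go(rmC,rmD)): drop {robot_in(rmD)}, keep {carry(b5,left)}, require {robot_in(rmC)}
    → {carry(b5,left), robot_in(rmC)}
  through step 1 (go(rmB,rmC)): drop {robot_in(rmC)}, keep {carry(b5,left)}, require {robot_in(rmB)}
    → {carry(b5,left), robot_in(rmB)}

== RESULT ==
["carry(b5,left)", "robot_in(rmB)"]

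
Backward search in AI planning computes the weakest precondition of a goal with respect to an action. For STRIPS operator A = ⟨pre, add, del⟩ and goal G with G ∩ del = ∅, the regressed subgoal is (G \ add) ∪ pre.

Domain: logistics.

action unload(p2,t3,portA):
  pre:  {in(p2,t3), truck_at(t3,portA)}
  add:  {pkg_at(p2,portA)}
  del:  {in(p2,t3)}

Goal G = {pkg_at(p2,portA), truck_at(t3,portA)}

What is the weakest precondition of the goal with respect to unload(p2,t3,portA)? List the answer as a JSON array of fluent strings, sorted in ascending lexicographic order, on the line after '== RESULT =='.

Regress:
  G ∩ del = {}  (empty — regression defined)
  G \ add = {pkg_at(p2,portA), truck_at(t3,portA)} \ {pkg_at(p2,portA)} = {truck_at(t3,portA)}
  ∪ pre   = {truck_at(t3,portA)} ∪ {in(p2,t3), truck_at(t3,portA)}
          = {in(p2,t3), truck_at(t3,portA)}

== RESULT ==
["in(p2,t3)", "truck_at(t3,portA)"]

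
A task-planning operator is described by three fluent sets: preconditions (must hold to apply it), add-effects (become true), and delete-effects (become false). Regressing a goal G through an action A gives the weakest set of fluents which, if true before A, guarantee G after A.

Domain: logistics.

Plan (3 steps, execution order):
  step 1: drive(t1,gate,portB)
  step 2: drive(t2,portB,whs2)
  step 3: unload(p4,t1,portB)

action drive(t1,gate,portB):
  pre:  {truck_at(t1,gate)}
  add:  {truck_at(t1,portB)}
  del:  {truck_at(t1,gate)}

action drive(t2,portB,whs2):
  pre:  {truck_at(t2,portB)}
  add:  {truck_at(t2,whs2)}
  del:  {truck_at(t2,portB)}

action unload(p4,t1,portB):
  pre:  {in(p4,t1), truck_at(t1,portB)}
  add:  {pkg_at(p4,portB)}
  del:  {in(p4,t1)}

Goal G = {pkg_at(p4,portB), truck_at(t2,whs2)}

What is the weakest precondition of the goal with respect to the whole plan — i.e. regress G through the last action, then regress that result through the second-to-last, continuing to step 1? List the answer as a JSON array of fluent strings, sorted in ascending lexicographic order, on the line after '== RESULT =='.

Regress step by step:
  through step 3 (unload(p4,t1,portB)): drop {pkg_at(p4,portB)}, keep {truck_at(t2,whs2)}, require {in(p4,t1), truck_at(t1,portB)}
    → {in(p4,t1), truck_at(t1,portB), truck_at(t2,whs2)}
  through step 2 (drive(t2,portB,whs2)): drop {truck_at(t2,whs2)}, keep {in(p4,t1), truck_at(t1,portB)}, require {truck_at(t2,portB)}
    → {in(p4,t1), truck_at(t1,portB), truck_at(t2,portB)}
  through step 1 (drive(t1,gate,portB)): drop {truck_at(t1,portB)}, keep {in(p4,t1), truck_at(t2,portB)}, require {truck_at(t1,gate)}
    → {in(p4,t1), truck_at(t1,gate), truck_at(t2,portB)}

== RESULT ==
["in(p4,t1)", "truck_at(t1,gate)", "truck_at(t2,portB)"]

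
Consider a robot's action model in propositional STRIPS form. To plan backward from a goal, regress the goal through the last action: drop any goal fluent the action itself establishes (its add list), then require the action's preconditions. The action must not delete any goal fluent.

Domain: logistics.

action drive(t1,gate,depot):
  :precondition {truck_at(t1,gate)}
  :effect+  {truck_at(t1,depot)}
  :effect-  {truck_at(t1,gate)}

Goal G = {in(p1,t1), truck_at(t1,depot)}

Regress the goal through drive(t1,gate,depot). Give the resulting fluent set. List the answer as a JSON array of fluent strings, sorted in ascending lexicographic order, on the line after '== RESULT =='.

Compute (G \ add) ∪ pre:
  G ∩ del = {}  (empty — regression defined)
  G \ add = {in(p1,t1), truck_at(t1,depot)} \ {truck_at(t1,depot)} = {in(p1,t1)}
  ∪ pre   = {in(p1,t1)} ∪ {truck_at(t1,gate)}
          = {in(p1,t1), truck_at(t1,gate)}

== RESULT ==
["in(p1,t1)", "truck_at(t1,gate)"]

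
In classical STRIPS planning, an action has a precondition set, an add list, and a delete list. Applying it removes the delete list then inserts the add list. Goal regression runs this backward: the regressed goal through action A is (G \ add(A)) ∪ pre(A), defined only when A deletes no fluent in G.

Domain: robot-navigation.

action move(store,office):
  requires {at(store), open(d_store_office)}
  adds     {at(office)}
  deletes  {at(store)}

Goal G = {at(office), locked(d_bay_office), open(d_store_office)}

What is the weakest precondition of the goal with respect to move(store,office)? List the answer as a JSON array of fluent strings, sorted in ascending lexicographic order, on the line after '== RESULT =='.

Compute (G \ add) ∪ pre:
  G ∩ del = {}  (empty — regression defined)
  G \ add = {at(office), locked(d_bay_office), open(d_store_office)} \ {at(office)} = {locked(d_bay_office), open(d_store_office)}
  ∪ pre   = {locked(d_bay_office), open(d_store_office)} ∪ {at(store), open(d_store_office)}
          = {at(store), locked(d_bay_office), open(d_store_office)}

== RESULT ==
["at(store)", "locked(d_bay_office)", "open(d_store_office)"]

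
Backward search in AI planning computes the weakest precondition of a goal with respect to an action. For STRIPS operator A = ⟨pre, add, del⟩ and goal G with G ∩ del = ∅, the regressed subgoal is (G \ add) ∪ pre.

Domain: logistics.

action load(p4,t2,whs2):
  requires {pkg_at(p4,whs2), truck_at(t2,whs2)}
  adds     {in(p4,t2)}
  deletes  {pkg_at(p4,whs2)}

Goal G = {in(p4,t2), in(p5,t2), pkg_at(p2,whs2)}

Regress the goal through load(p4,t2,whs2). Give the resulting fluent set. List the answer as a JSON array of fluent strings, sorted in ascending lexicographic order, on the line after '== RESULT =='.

Compute (G \ add) ∪ pre:
  G ∩ del = {}  (empty — regression defined)
  G \ add = {in(p4,t2), in(p5,t2), pkg_at(p2,whs2)} \ {in(p4,t2)} = {in(p5,t2), pkg_at(p2,whs2)}
  ∪ pre   = {in(p5,t2), pkg_at(p2,whs2)} ∪ {pkg_at(p4,whs2), truck_at(t2,whs2)}
          = {in(p5,t2), pkg_at(p2,whs2), pkg_at(p4,whs2), truck_at(t2,whs2)}

== RESULT ==
["in(p5,t2)", "pkg_at(p2,whs2)", "pkg_at(p4,whs2)", "truck_at(t2,whs2)"]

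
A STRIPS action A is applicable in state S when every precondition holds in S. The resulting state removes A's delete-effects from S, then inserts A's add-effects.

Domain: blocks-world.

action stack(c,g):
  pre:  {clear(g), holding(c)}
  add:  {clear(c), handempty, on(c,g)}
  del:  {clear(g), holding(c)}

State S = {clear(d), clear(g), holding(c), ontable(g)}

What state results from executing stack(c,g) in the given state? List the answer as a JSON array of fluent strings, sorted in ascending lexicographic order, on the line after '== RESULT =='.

Compute (S \ del) ∪ add:
  pre ⊆ S: {clear(g), holding(c)} ⊆ S  — applicable
  S \ del = {clear(d), ontable(g)}
  ∪ add   = {clear(c), clear(d), handempty, on(c,g), ontable(g)}

== RESULT ==
["clear(c)", "clear(d)", "handempty", "on(c,g)", "ontable(g)"]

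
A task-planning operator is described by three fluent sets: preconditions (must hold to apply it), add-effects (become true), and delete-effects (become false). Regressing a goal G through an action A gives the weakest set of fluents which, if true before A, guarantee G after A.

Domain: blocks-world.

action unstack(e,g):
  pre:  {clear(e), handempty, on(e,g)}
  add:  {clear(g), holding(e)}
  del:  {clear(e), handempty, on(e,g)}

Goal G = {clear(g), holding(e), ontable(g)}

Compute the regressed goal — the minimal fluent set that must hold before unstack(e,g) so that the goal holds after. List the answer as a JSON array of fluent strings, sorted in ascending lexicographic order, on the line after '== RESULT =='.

Compute (G \ add) ∪ pre:
  G ∩ del = {}  (empty — regression defined)
  G \ add = {clear(g), holding(e), ontable(g)} \ {clear(g), holding(e)} = {ontable(g)}
  ∪ pre   = {ontable(g)} ∪ {clear(e), handempty, on(e,g)}
          = {clear(e), handempty, on(e,g), ontable(g)}

== RESULT ==
["clear(e)", "handempty", "on(e,g)", "ontable(g)"]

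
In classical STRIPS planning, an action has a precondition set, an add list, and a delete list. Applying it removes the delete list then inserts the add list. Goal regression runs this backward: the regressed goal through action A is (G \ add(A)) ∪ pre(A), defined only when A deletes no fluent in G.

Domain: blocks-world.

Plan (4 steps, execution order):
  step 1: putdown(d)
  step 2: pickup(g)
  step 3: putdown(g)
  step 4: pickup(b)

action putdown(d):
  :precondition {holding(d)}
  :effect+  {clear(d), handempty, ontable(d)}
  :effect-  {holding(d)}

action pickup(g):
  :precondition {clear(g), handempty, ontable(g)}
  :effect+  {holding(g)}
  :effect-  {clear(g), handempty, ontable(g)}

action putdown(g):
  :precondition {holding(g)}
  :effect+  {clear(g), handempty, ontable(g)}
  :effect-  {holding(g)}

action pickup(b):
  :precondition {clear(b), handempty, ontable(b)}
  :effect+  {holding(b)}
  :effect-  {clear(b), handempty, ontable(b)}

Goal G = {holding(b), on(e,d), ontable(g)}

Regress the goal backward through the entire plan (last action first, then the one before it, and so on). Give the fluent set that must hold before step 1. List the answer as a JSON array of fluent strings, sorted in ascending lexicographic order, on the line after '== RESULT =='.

Work backward from the goal:
  through step 4 (pickup(b)): drop {holding(b)}, keep {on(e,d), ontable(g)}, require {clear(b), handempty, ontable(b)}
    → {clear(b), handempty, on(e,d), ontable(b), ontable(g)}
  through step 3 (putdown(g)): drop {handempty, ontable(g)}, keep {clear(b), on(e,d), ontable(b)}, require {holding(g)}
    → {clear(b), holding(g), on(e,d), ontable(b)}
  through step 2 (pickup(g)): drop {holding(g)}, keep {clear(b), on(e,d), ontable(b)}, require {clear(g), handempty, ontable(g)}
    → {clear(b), clear(g), handempty, on(e,d), ontable(b), ontable(g)}
  through step 1 (putdown(d)): drop {handempty}, keep {clear(b), clear(g), on(e,d), ontable(b), ontable(g)}, require {holding(d)}
    → {clear(b), clear(g), holding(d), on(e,d), ontable(b), ontable(g)}

== RESULT ==
["clear(b)", "clear(g)", "holding(d)", "on(e,d)", "ontable(b)", "ontable(g)"]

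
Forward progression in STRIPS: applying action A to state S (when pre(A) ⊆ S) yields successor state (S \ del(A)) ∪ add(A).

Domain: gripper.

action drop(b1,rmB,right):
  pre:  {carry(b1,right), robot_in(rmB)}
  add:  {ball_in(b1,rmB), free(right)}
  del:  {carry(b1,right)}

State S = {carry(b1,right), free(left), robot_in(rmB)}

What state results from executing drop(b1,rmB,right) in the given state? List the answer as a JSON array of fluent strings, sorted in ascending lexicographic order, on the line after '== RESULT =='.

Progress:
  pre ⊆ S: {carry(b1,right), robot_in(rmB)} ⊆ S  — applicable
  S \ del = {free(left), robot_in(rmB)}
  ∪ add   = {ball_in(b1,rmB), free(left), free(right), robot_in(rmB)}

== RESULT ==
["ball_in(b1,rmB)", "free(left)", "free(right)", "robot_in(rmB)"]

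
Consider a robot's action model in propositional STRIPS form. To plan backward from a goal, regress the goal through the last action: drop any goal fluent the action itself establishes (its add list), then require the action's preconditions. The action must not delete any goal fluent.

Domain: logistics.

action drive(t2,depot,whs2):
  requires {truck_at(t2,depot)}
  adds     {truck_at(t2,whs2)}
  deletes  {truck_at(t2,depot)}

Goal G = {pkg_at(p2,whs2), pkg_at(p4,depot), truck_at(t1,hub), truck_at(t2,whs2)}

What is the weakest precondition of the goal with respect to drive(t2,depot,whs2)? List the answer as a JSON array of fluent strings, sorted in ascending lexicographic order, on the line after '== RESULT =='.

Compute (G \ add) ∪ pre:
  G ∩ del = {}  (empty — regression defined)
  G \ add = {pkg_at(p2,whs2), pkg_at(p4,depot), truck_at(t1,hub), truck_at(t2,whs2)} \ {truck_at(t2,whs2)} = {pkg_at(p2,whs2), pkg_at(p4,depot), truck_at(t1,hub)}
  ∪ pre   = {pkg_at(p2,whs2), pkg_at(p4,depot), truck_at(t1,hub)} ∪ {truck_at(t2,depot)}
          = {pkg_at(p2,whs2), pkg_at(p4,depot), truck_at(t1,hub), truck_at(t2,depot)}

== RESULT ==
["pkg_at(p2,whs2)", "pkg_at(p4,depot)", "truck_at(t1,hub)", "truck_at(t2,depot)"]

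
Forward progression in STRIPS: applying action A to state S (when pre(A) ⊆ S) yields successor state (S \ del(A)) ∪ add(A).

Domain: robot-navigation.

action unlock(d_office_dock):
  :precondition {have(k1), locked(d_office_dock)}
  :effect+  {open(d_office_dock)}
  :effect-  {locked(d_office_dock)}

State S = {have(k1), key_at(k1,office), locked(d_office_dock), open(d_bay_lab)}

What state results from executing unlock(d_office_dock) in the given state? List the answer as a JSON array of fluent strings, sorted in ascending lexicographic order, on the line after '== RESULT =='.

Compute (S \ del) ∪ add:
  pre ⊆ S: {have(k1), locked(d_office_dock)} ⊆ S  — applicable
  S \ del = {have(k1), key_at(k1,office), open(d_bay_lab)}
  ∪ add   = {have(k1), key_at(k1,office), open(d_bay_lab), open(d_office_dock)}

== RESULT ==
["have(k1)", "key_at(k1,office)", "open(d_bay_lab)", "open(d_office_dock)"]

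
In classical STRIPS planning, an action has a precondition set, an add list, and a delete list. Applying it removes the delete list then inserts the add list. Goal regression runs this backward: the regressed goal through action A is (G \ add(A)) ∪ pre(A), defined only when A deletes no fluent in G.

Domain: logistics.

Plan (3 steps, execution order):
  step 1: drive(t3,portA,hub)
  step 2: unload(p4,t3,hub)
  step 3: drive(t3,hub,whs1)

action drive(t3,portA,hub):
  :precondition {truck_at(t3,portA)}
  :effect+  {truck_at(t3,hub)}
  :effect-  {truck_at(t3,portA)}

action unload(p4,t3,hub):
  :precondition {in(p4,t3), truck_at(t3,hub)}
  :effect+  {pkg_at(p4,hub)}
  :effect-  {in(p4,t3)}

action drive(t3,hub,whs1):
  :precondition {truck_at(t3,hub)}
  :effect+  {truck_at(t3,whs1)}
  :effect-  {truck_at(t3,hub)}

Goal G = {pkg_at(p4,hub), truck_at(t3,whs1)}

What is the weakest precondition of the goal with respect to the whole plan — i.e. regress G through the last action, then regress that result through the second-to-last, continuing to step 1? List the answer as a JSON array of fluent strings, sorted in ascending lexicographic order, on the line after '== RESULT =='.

Work backward from the goal:
  through step 3 (drive(t3,hub,whs1)): drop {truck_at(t3,whs1)}, keep {pkg_at(p4,hub)}, require {truck_at(t3,hub)}
    → {pkg_at(p4,hub), truck_at(t3,hub)}
  through step 2 (unload(p4,t3,hub)): drop {pkg_at(p4,hub)}, keep {truck_at(t3,hub)}, require {in(p4,t3), truck_at(t3,hub)}
    → {in(p4,t3), truck_at(t3,hub)}
  through step 1 (drive(t3,portA,hub)): drop {truck_at(t3,hub)}, keep {in(p4,t3)}, require {truck_at(t3,portA)}
    → {in(p4,t3), truck_at(t3,portA)}

== RESULT ==
["in(p4,t3)", "truck_at(t3,portA)"]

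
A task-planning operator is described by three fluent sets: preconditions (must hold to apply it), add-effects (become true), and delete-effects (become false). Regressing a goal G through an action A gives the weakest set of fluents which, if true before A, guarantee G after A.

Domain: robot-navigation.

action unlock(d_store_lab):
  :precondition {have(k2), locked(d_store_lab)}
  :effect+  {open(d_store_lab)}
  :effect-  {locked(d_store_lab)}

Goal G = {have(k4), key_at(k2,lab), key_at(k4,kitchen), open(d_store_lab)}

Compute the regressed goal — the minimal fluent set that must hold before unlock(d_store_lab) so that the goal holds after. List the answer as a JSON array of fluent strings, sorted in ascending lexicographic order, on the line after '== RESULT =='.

Compute (G \ add) ∪ pre:
  G ∩ del = {}  (empty — regression defined)
  G \ add = {have(k4), key_at(k2,lab), key_at(k4,kitchen), open(d_store_lab)} \ {open(d_store_lab)} = {have(k4), key_at(k2,lab), key_at(k4,kitchen)}
  ∪ pre   = {have(k4), key_at(k2,lab), key_at(k4,kitchen)} ∪ {have(k2), locked(d_store_lab)}
          = {have(k2), have(k4), key_at(k2,lab), key_at(k4,kitchen), locked(d_store_lab)}

== RESULT ==
["have(k2)", "have(k4)", "key_at(k2,lab)", "key_at(k4,kitchen)", "locked(d_store_lab)"]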